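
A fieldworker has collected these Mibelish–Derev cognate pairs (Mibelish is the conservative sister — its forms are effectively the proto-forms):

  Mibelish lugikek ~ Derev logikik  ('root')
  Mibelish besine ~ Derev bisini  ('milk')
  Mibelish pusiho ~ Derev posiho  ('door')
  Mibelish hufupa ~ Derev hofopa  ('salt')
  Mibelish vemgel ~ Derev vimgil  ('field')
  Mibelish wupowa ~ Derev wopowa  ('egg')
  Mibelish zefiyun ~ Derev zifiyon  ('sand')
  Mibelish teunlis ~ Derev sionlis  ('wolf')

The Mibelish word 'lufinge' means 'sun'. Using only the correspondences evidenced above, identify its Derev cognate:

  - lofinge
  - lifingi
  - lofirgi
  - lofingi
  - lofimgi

lofingi

hufupa ~ hofopa — Mibelish u corresponds to Derev o after a consonant, before a labial obstruent.
besine ~ bisini — Mibelish e corresponds to Derev i word-finally.
Applying these to Mibelish 'lufinge':
  lufinge → lofinge   (u→o after a consonant, before a labial obstruent)
  lofinge → lofingi   (e→i word-finally)
So the Derev cognate is 'lofingi'.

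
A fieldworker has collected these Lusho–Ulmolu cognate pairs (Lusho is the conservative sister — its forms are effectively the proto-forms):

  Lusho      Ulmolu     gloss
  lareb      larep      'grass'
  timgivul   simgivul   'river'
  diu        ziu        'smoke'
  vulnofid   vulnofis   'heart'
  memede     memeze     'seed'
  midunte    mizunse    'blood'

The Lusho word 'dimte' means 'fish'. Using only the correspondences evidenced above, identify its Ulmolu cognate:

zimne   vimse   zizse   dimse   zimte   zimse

zimse

diu ~ ziu — Lusho d corresponds to Ulmolu z word-initially before a front vowel.
midunte ~ mizunse — Lusho t corresponds to Ulmolu s after a consonant, before a front vowel.
Applying these to Lusho 'dimte':
  dimte → zimte   (d→z word-initially before a front vowel)
  zimte → zimse   (t→s after a consonant, before a front vowel)
So the Ulmolu cognate is 'zimse'.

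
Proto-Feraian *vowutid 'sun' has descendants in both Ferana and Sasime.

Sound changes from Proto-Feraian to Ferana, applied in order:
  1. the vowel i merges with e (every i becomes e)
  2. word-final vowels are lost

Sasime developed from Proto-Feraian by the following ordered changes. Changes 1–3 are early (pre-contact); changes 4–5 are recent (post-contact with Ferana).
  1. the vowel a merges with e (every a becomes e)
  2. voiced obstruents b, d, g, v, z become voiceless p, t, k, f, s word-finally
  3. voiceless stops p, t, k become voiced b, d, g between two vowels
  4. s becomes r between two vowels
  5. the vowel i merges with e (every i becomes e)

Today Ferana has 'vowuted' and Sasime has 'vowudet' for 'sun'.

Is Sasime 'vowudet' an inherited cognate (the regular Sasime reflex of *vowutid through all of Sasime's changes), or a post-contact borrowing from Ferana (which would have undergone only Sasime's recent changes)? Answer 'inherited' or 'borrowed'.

inherited

If inherited, *vowutid would pass through all of Sasime's changes:
Sasime: *vowutid
  vowutid (rule 1 does not apply)
  vowutid → vowutit   [final devoicing]
  vowutit → vowudit   [intervocalic voicing]
  vowudit (rule 4 does not apply)
  vowudit → vowudet   [vowel merger]
  giving Sasime vowudet.
If borrowed from Ferana 'vowuted' after the early changes, it would undergo only the recent ones:
  rule 4 (rhotacism): no change (vowuted)
  rule 5 (vowel merger): no change (vowuted)
  ⇒ as a loan: vowuted
Sasime 'vowudet' matches the inherited outcome exactly, so it is an inherited cognate, not a loan.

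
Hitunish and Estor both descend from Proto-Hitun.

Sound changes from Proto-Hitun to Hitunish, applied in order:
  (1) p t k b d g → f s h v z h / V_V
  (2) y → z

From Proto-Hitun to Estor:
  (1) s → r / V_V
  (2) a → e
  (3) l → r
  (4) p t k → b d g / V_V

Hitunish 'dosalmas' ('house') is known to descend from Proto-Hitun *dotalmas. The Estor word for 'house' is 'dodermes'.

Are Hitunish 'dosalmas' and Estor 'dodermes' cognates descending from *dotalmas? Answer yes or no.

Derive the expected Estor reflex of *dotalmas:
Estor: *dotalmas
  dotalmas (rule 1 does not apply)
  dotalmas → dotelmes   [vowel merger]
  dotelmes → dotermes   [unconditioned shift]
  dotermes → dodermes   [intervocalic voicing]
  giving Estor dodermes.
Estor 'dodermes' matches the regular reflex exactly, so the pair is cognate.

yes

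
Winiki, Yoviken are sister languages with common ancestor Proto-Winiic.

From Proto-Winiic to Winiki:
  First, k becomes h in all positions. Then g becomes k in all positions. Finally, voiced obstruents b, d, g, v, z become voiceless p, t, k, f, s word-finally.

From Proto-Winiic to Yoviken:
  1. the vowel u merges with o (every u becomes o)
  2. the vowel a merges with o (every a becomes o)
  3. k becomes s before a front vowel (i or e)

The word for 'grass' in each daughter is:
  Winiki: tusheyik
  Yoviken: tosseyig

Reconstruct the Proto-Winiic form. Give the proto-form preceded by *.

*tuskeyig

Position 8: Winiki has k, Yoviken has g. Yoviken preserves g here (none of its changes turn any other segment into g), so the proto-segment is *g.
Position 2: Winiki has u, Yoviken has o. Winiki preserves u here (none of its changes turn any other segment into u), so the proto-segment is *u.
Position 4: Winiki has h, Yoviken has s. Taking the neighbouring segments as reconstructed: Winiki h could go back to *k or *h; Yoviken s could go back to *k or *s — the one source consistent with every daughter is *k.
Verify the candidate proto-form against each daughter:
Winiki: start from *tuskeyig.
  rule 1 (unconditioned shift): tuskeyig → tusheyig
  rule 2 (unconditioned shift): tusheyig → tusheyik
  rule 3: no change — tusheyik
  ⇒ Winiki tusheyik
Yoviken: start from *tuskeyig.
  rule 1 (vowel merger): tuskeyig → toskeyig
  rule 2: no change — toskeyig
  rule 3 (palatalisation): toskeyig → tosseyig
  ⇒ Yoviken tosseyig
No other proto-form is consistent with every reflex, so the reconstruction is *tuskeyig.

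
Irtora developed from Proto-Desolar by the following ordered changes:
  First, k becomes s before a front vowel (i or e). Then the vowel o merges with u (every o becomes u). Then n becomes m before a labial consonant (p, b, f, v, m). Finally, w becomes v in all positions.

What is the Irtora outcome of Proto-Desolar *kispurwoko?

sispurvuku

Irtora: start from *kispurwoko.
  rule 1 (palatalisation): kispurwoko → sispurwoko
  rule 2 (vowel merger): sispurwoko → sispurwuku
  rule 3: no change — sispurwuku
  rule 4 (unconditioned shift): sispurwuku → sispurvuku
  ⇒ Irtora sispurvuku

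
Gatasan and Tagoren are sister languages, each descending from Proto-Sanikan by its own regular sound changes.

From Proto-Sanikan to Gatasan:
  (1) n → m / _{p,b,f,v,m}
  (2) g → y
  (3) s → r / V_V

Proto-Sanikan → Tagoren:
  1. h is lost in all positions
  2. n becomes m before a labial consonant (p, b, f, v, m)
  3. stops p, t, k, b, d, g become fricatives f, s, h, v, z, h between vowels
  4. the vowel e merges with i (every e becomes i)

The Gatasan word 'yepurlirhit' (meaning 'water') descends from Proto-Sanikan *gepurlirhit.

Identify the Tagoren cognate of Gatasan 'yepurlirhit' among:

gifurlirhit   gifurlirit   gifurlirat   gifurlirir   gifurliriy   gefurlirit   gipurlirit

Tagoren: start from *gepurlirhit.
  rule 1 (h-loss): gepurlirhit → gepurlirit
  rule 2: no change — gepurlirit
  rule 3 (intervocalic lenition): gepurlirit → gefurlirit
  rule 4 (vowel merger): gefurlirit → gifurlirit
  ⇒ Tagoren gifurlirit
The other candidates each miss or misapply at least one Tagoren change.

gifurlirit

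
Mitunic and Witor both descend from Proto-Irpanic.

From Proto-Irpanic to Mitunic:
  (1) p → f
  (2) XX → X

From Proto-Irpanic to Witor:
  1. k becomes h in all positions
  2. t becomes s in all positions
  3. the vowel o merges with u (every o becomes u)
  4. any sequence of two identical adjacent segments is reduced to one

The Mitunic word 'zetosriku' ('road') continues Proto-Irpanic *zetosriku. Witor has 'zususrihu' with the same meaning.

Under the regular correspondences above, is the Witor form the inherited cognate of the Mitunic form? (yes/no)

Derive the expected Witor reflex of *zetosriku:
Witor: *zetosriku > zetosrihu > zesosrihu > zesusrihu  (by unconditioned shift, unconditioned shift, vowel merger)
The regular Witor reflex would be 'zesusrihu', but the attested form is 'zususrihu'. The correspondence is irregular, so they are not cognates (the Witor form has a different source).

no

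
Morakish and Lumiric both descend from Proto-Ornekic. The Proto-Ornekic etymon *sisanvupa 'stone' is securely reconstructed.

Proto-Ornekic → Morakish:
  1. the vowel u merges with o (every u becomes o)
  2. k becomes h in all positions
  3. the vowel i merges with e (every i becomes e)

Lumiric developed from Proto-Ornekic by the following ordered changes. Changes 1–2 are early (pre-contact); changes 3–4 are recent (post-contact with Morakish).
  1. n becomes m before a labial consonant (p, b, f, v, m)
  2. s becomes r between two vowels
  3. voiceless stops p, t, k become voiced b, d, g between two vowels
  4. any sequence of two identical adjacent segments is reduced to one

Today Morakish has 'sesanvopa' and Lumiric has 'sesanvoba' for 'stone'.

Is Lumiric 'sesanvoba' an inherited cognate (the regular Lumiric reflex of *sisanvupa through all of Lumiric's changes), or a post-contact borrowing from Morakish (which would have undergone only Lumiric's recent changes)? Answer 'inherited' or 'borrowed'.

If inherited, *sisanvupa would pass through all of Lumiric's changes:
Lumiric: *sisanvupa > sisamvupa > siramvupa > siramvuba  (by nasal place assimilation, rhotacism, intervocalic voicing)
If borrowed from Morakish 'sesanvopa' after the early changes, it would undergo only the recent ones:
  rule 3 (intervocalic voicing): sesanvopa → sesanvoba
  rule 4 (degemination): no change (sesanvoba)
  ⇒ as a loan: sesanvoba
Lumiric 'sesanvoba' matches the loan outcome 'sesanvoba', not the inherited 'siramvuba' — it skipped the early Lumiric changes, so it was borrowed from Morakish.

borrowed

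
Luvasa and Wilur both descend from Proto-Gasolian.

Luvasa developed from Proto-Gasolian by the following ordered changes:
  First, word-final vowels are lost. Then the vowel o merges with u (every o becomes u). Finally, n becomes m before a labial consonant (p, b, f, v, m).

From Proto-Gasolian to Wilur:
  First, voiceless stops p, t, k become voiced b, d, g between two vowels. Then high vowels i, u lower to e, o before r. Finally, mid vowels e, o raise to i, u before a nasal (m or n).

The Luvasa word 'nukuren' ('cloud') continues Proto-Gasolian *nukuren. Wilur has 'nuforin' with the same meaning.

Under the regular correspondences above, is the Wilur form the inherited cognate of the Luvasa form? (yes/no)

Derive the expected Wilur reflex of *nukuren:
Wilur: start from *nukuren.
  rule 1 (intervocalic voicing): nukuren → nuguren
  rule 2 (pre-rhotic lowering): nuguren → nugoren
  rule 3 (pre-nasal raising): nugoren → nugorin
  ⇒ Wilur nugorin
The regular Wilur reflex would be 'nugorin', but the attested form is 'nuforin'. The correspondence is irregular, so they are not cognates (the Wilur form has a different source).

no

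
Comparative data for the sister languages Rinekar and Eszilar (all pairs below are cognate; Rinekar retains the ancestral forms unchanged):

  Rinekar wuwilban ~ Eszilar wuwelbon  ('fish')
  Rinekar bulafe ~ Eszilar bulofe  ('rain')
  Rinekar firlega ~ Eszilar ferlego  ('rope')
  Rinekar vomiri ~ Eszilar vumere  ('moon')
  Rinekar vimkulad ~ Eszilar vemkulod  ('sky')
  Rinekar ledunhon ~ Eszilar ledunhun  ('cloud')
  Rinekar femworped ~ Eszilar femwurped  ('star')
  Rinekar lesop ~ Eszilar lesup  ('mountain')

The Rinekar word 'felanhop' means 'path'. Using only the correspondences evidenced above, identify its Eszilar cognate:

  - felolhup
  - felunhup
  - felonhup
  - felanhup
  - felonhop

felonhup

wuwilban ~ wuwelbon — Rinekar a corresponds to Eszilar o after a consonant, before a nasal.
lesop ~ lesup — Rinekar o corresponds to Eszilar u after a consonant, before a labial obstruent.
Applying these to Rinekar 'felanhop':
  felanhop → felonhop   (a→o after a consonant, before a nasal)
  felonhop → felonhup   (o→u after a consonant, before a labial obstruent)
So the Eszilar cognate is 'felonhup'.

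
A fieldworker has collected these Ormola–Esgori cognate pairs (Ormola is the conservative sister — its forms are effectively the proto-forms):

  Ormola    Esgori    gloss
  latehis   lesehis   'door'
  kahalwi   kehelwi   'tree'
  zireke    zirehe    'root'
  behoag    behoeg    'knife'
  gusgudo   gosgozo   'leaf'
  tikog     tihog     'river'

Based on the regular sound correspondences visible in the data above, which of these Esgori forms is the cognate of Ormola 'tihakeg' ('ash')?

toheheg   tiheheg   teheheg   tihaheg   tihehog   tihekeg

latehis ~ lesehis, kahalwi ~ kehelwi — Ormola a corresponds to Esgori e after a consonant, before a consonant other than r, m, n, p, b, f, v.
zireke ~ zirehe — Ormola k corresponds to Esgori h between vowels (before a front vowel).
Applying these to Ormola 'tihakeg':
  tihakeg → tihekeg   (a→e after a consonant, before a consonant other than r, m, n, p, b, f, v)
  tihekeg → tiheheg   (k→h between vowels (before a front vowel))
So the Esgori cognate is 'tiheheg'.

tiheheg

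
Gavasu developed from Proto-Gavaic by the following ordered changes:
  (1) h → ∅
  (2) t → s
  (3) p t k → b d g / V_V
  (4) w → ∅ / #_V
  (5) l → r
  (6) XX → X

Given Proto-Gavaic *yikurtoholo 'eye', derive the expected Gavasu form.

Gavasu: *yikurtoholo > yikurtoolo > yikursoolo > yigursoolo > yigursooro > yigursoro  (by h-loss, unconditioned shift, intervocalic voicing, unconditioned shift, degemination)

yigursoro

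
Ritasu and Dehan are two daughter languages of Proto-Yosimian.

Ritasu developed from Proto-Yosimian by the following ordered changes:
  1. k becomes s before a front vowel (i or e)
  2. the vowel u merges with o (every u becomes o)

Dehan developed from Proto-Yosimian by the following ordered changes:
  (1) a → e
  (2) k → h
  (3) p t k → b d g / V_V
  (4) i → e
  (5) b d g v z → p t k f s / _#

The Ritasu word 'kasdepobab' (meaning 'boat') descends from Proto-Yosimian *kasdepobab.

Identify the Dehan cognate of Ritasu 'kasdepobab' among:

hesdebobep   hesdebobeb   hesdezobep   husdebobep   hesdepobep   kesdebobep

Dehan: *kasdepobab > kesdepobeb > hesdepobeb > hesdebobeb > hesdebobep  (by vowel merger, unconditioned shift, intervocalic voicing, final devoicing)

hesdebobep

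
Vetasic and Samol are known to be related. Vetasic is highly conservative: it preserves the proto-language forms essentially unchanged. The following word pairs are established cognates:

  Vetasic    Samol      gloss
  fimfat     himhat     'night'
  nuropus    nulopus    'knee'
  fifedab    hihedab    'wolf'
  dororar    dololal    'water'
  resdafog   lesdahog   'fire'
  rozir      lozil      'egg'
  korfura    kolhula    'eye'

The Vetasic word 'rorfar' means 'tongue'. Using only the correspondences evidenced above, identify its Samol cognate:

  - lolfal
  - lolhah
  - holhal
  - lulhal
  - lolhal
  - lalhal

lolhal

rozir ~ lozil — Vetasic r corresponds to Samol l word-initially before a back vowel.
korfura ~ kolhula — Vetasic r corresponds to Samol l after a vowel, before a labial obstruent.
fimfat ~ himhat — Vetasic f corresponds to Samol h after a consonant, before a back vowel.
dororar ~ dololal, rozir ~ lozil — Vetasic r corresponds to Samol l word-finally.
Applying these to Vetasic 'rorfar':
  rorfar → lorfar   (r→l word-initially before a back vowel)
  lorfar → lolfar   (r→l after a vowel, before a labial obstruent)
  lolfar → lolhar   (f→h after a consonant, before a back vowel)
  lolhar → lolhal   (r→l word-finally)
So the Samol cognate is 'lolhal'.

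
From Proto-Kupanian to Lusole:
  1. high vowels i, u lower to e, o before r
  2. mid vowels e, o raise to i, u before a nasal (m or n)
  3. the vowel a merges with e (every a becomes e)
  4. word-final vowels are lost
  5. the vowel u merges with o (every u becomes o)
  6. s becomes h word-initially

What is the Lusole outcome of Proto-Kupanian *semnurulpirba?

Lusole: start from *semnurulpirba.
  rule 1 (pre-rhotic lowering): semnurulpirba → semnorulperba
  rule 2 (pre-nasal raising): semnorulperba → simnorulperba
  rule 3 (vowel merger): simnorulperba → simnorulperbe
  rule 4 (apocope): simnorulperbe → simnorulperb
  rule 5 (vowel merger): simnorulperb → simnorolperb
  rule 6 (debuccalisation): simnorolperb → himnorolperb
  ⇒ Lusole himnorolperb

himnorolperb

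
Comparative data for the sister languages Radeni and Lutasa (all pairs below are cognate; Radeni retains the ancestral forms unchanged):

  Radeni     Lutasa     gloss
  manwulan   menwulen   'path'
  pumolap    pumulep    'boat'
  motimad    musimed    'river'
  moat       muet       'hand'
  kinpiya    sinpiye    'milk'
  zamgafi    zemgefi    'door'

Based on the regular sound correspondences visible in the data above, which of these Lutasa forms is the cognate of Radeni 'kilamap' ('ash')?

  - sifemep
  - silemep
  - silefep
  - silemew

kinpiya ~ sinpiye — Radeni k corresponds to Lutasa s word-initially before a front vowel.
zamgafi ~ zemgefi — Radeni a corresponds to Lutasa e after a consonant, before a nasal.
pumolap ~ pumulep — Radeni a corresponds to Lutasa e after a consonant, before a labial obstruent.
Applying these to Radeni 'kilamap':
  kilamap → silamap   (k→s word-initially before a front vowel)
  silamap → silemap   (a→e after a consonant, before a nasal)
  silemap → silemep   (a→e after a consonant, before a labial obstruent)
So the Lutasa cognate is 'silemep'.

silemep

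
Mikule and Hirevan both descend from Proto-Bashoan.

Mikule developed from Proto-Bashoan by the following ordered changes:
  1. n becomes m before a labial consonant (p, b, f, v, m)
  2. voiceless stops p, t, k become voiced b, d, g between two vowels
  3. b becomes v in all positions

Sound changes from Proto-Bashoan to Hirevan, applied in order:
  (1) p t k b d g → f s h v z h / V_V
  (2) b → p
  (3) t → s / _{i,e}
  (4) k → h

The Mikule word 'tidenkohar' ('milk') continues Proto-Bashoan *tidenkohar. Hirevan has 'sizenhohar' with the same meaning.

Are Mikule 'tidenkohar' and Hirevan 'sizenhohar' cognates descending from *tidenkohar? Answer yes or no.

yes

Derive the expected Hirevan reflex of *tidenkohar:
Hirevan: start from *tidenkohar.
  rule 1 (intervocalic lenition): tidenkohar → tizenkohar
  rule 2: no change — tizenkohar
  rule 3 (palatalisation): tizenkohar → sizenkohar
  rule 4 (unconditioned shift): sizenkohar → sizenhohar
  ⇒ Hirevan sizenhohar
Hirevan 'sizenhohar' matches the regular reflex exactly, so the pair is cognate.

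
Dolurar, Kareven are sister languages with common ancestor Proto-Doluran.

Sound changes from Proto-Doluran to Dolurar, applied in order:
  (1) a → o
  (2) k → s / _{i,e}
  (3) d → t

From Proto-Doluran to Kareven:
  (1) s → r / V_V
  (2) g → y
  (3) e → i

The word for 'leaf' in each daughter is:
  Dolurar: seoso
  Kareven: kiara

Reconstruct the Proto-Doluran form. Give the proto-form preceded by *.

Position 5: Dolurar has o, Kareven has a. Kareven preserves a here (none of its changes turn any other segment into a), so the proto-segment is *a.
Position 2: Dolurar has e, Kareven has i. Dolurar preserves e here (none of its changes turn any other segment into e), so the proto-segment is *e.
This points to *keasa. Verify forward in each daughter:
Dolurar: start from *keasa.
  rule 1 (vowel merger): keasa → keoso
  rule 2 (palatalisation): keoso → seoso
  rule 3: no change — seoso
  ⇒ Dolurar seoso
Kareven: *keasa > keara > kiara  (by rhotacism, vowel merger)
No other proto-form is consistent with every reflex, so the reconstruction is *keasa.

*keasa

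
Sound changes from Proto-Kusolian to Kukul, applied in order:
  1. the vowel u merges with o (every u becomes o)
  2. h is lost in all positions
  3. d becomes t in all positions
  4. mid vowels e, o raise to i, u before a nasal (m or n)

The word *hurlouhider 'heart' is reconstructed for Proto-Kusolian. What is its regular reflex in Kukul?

Kukul: *hurlouhider
  hurlouhider → horloohider   [vowel merger]
  horloohider → orlooider   [h-loss]
  orlooider → orlooiter   [unconditioned shift]
  orlooiter (rule 4 does not apply)
  giving Kukul orlooiter.

orlooiter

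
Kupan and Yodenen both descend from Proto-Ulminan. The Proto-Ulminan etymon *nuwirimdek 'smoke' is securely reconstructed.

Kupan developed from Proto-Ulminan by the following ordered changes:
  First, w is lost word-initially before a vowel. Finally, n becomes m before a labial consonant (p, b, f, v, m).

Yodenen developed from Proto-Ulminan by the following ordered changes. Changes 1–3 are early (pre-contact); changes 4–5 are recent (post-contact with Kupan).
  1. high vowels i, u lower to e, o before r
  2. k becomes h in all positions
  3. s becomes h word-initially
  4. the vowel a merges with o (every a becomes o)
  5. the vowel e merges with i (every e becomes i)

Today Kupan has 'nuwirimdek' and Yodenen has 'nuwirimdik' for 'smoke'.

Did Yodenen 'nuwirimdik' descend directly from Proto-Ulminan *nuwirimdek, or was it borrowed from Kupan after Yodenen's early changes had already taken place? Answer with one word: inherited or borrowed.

If inherited, *nuwirimdek would pass through all of Yodenen's changes:
Yodenen: *nuwirimdek
  nuwirimdek → nuwerimdek   [pre-rhotic lowering]
  nuwerimdek → nuwerimdeh   [unconditioned shift]
  nuwerimdeh (rule 3 does not apply)
  nuwerimdeh (rule 4 does not apply)
  nuwerimdeh → nuwirimdih   [vowel merger]
  giving Yodenen nuwirimdih.
If borrowed from Kupan 'nuwirimdek' after the early changes, it would undergo only the recent ones:
  rule 4 (vowel merger): no change (nuwirimdek)
  rule 5 (vowel merger): nuwirimdek → nuwirimdik
  ⇒ as a loan: nuwirimdik
Yodenen 'nuwirimdik' matches the loan outcome 'nuwirimdik', not the inherited 'nuwirimdih' — it skipped the early Yodenen changes, so it was borrowed from Kupan.

borrowed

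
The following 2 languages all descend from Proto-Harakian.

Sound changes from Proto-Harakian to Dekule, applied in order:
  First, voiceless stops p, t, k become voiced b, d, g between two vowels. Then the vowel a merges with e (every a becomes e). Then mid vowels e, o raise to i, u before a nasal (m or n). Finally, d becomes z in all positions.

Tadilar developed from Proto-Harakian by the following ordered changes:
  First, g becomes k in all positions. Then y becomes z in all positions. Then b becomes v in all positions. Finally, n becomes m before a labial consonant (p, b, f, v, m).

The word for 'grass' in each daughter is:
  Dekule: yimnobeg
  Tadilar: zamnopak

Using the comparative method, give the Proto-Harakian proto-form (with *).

*yamnopag

Position 1: Dekule has y, Tadilar has z. Dekule preserves y here (none of its changes turn any other segment into y), so the proto-segment is *y.
Position 6: Dekule has b, Tadilar has p. Tadilar preserves p here (none of its changes turn any other segment into p), so the proto-segment is *p.
Position 8: Dekule has g, Tadilar has k. Taking the neighbouring segments as reconstructed: Dekule g can only go back to *g; Tadilar k could go back to *k or *g — the one source consistent with every daughter is *g.
This points to *yamnopag. Verify forward in each daughter:
Dekule: *yamnopag > yamnobag > yemnobeg > yimnobeg  (by intervocalic voicing, vowel merger, pre-nasal raising)
Tadilar: *yamnopag > yamnopak > zamnopak  (by unconditioned shift, unconditioned shift)
No other proto-form is consistent with every reflex, so the reconstruction is *yamnopag.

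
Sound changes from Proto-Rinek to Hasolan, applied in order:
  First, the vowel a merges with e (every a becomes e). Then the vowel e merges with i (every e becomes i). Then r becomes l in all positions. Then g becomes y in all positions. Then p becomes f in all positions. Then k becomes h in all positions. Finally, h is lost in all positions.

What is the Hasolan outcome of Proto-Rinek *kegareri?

iyilili

Hasolan: start from *kegareri.
  rule 1 (vowel merger): kegareri → kegereri
  rule 2 (vowel merger): kegereri → kigiriri
  rule 3 (unconditioned shift): kigiriri → kigilili
  rule 4 (unconditioned shift): kigilili → kiyilili
  rule 5: no change — kiyilili
  rule 6 (unconditioned shift): kiyilili → hiyilili
  rule 7 (h-loss): hiyilili → iyilili
  ⇒ Hasolan iyilili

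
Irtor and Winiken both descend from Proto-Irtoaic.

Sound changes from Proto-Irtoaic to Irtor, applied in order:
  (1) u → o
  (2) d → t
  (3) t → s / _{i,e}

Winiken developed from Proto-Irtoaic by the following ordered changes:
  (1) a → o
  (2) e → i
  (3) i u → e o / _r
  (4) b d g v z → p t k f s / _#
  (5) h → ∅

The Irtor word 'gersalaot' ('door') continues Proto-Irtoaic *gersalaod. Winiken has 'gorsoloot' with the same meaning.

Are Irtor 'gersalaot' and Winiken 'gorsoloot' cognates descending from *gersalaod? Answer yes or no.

no

Derive the expected Winiken reflex of *gersalaod:
Winiken: *gersalaod > gersolood > girsolood > gersolood > gersoloot  (by vowel merger, vowel merger, pre-rhotic lowering, final devoicing)
The regular Winiken reflex would be 'gersoloot', but the attested form is 'gorsoloot'. The correspondence is irregular, so they are not cognates (the Winiken form has a different source).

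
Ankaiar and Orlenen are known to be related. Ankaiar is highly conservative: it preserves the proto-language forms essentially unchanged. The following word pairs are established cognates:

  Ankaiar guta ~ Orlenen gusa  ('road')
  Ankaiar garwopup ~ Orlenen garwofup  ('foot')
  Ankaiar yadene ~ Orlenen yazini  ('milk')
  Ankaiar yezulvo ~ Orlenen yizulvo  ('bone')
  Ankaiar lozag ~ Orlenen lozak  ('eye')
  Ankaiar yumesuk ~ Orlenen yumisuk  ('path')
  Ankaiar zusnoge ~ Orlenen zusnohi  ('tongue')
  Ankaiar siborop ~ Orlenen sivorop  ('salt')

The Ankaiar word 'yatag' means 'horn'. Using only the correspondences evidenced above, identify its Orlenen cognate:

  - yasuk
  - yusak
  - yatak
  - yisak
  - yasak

guta ~ gusa — Ankaiar t corresponds to Orlenen s between vowels (before a back vowel).
lozag ~ lozak — Ankaiar g corresponds to Orlenen k word-finally.
Applying these to Ankaiar 'yatag':
  yatag → yasag   (t→s between vowels (before a back vowel))
  yasag → yasak   (g→k word-finally)
So the Orlenen cognate is 'yasak'.

yasak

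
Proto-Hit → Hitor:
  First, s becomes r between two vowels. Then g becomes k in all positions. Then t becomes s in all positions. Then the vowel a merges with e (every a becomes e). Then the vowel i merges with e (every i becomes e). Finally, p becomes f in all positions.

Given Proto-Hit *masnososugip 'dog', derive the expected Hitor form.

mesnororukef

Hitor: *masnososugip
  masnososugip → masnororugip   [rhotacism]
  masnororugip → masnororukip   [unconditioned shift]
  masnororukip (rule 3 does not apply)
  masnororukip → mesnororukip   [vowel merger]
  mesnororukip → mesnororukep   [vowel merger]
  mesnororukep → mesnororukef   [unconditioned shift]
  giving Hitor mesnororukef.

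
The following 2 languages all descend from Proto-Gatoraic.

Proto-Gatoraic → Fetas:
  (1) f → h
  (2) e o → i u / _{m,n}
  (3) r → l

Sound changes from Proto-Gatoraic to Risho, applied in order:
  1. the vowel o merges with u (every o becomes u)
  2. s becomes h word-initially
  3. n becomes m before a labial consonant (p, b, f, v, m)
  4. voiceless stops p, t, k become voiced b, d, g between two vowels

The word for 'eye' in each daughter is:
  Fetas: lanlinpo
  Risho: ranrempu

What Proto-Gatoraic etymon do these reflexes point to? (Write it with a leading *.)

Position 5: Fetas has i, Risho has e. Risho preserves e here (none of its changes turn any other segment into e), so the proto-segment is *e.
Position 4: Fetas has l, Risho has r. Risho preserves r here (none of its changes turn any other segment into r), so the proto-segment is *r.
Continuing position by position gives *ranrenpo; check it forward:
Fetas: *ranrenpo > ranrinpo > lanlinpo  (by pre-nasal raising, unconditioned shift)
Risho: start from *ranrenpo.
  rule 1 (vowel merger): ranrenpo → ranrenpu
  rule 2: no change — ranrenpu
  rule 3 (nasal place assimilation): ranrenpu → ranrempu
  rule 4: no change — ranrempu
  ⇒ Risho ranrempu
Only *ranrenpo yields all of Fetas lanlinpo, Risho ranrempu.

*ranrenpo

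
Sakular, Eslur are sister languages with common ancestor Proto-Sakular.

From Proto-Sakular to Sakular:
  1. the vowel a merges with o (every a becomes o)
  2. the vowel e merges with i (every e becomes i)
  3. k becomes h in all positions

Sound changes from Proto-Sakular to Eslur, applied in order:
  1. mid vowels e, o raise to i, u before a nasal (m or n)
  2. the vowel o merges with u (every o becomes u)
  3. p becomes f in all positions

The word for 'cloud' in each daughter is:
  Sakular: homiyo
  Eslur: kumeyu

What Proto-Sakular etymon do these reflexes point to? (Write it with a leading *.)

Position 2: Sakular has o, Eslur has u. Taking the neighbouring segments as reconstructed: Sakular o could go back to *a or *o; Eslur u could go back to *o or *u — the one source consistent with every daughter is *o.
Position 6: Sakular has o, Eslur has u. Taking the neighbouring segments as reconstructed: Sakular o could go back to *a or *o; Eslur u could go back to *o or *u — the one source consistent with every daughter is *o.
Continuing position by position gives *komeyo; check it forward:
Sakular: start from *komeyo.
  rule 1: no change — komeyo
  rule 2 (vowel merger): komeyo → komiyo
  rule 3 (unconditioned shift): komiyo → homiyo
  ⇒ Sakular homiyo
Eslur: *komeyo > kumeyo > kumeyu  (by pre-nasal raising, vowel merger)
No other proto-form is consistent with every reflex, so the reconstruction is *komeyo.

*komeyo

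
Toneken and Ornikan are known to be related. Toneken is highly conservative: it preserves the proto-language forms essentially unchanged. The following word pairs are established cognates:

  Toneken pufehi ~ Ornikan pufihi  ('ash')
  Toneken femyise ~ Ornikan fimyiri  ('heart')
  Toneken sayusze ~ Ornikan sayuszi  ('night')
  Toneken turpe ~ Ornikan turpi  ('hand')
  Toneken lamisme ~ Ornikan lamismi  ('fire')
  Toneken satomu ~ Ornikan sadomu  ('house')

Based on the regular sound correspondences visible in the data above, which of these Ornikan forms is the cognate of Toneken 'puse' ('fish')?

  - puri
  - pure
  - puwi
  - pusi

femyise ~ fimyiri — Toneken s corresponds to Ornikan r between vowels (before a front vowel).
femyise ~ fimyiri, sayusze ~ sayuszi — Toneken e corresponds to Ornikan i word-finally.
Applying these to Toneken 'puse':
  puse → pure   (s→r between vowels (before a front vowel))
  pure → puri   (e→i word-finally)
So the Ornikan cognate is 'puri'.

puri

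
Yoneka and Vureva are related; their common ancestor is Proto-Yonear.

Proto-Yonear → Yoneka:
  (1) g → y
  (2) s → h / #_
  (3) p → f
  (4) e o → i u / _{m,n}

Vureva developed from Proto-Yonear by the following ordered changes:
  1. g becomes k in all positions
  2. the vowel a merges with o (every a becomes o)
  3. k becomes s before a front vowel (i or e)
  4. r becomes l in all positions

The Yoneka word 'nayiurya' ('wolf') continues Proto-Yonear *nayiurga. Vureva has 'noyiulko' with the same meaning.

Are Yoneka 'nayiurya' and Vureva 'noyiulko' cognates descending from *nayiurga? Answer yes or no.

Derive the expected Vureva reflex of *nayiurga:
Vureva: start from *nayiurga.
  rule 1 (unconditioned shift): nayiurga → nayiurka
  rule 2 (vowel merger): nayiurka → noyiurko
  rule 3: no change — noyiurko
  rule 4 (unconditioned shift): noyiurko → noyiulko
  ⇒ Vureva noyiulko
Vureva 'noyiulko' matches the regular reflex exactly, so the pair is cognate.

yes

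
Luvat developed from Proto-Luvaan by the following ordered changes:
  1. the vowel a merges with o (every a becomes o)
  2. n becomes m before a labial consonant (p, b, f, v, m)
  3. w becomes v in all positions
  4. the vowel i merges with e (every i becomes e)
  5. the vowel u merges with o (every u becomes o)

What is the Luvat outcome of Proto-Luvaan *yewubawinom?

yevobovenom

Luvat: *yewubawinom
  yewubawinom → yewubowinom   [vowel merger]
  yewubowinom (rule 2 does not apply)
  yewubowinom → yevubovinom   [unconditioned shift]
  yevubovinom → yevubovenom   [vowel merger]
  yevubovenom → yevobovenom   [vowel merger]
  giving Luvat yevobovenom.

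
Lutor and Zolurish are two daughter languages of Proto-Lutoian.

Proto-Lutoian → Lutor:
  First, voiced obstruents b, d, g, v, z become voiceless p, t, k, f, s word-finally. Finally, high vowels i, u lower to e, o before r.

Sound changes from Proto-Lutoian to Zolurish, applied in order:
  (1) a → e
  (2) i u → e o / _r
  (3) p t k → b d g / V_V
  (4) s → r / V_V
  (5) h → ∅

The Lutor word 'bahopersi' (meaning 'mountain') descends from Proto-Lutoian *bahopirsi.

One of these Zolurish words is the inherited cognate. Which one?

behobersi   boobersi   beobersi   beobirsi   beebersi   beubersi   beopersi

beobersi

Zolurish: *bahopirsi > behopirsi > behopersi > behobersi > beobersi  (by vowel merger, pre-rhotic lowering, intervocalic voicing, h-loss)
The other candidates each miss or misapply at least one Zolurish change.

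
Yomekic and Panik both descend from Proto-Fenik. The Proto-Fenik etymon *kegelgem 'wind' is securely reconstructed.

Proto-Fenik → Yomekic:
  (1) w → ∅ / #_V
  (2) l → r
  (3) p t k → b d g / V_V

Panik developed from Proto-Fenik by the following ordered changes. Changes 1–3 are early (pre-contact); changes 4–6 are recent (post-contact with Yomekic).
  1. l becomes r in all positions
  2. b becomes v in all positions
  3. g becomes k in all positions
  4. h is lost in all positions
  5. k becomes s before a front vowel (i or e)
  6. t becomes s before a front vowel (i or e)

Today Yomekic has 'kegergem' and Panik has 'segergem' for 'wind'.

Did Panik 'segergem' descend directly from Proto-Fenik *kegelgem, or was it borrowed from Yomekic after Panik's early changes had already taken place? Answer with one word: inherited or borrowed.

If inherited, *kegelgem would pass through all of Panik's changes:
Panik: *kegelgem
  kegelgem → kegergem   [unconditioned shift]
  kegergem (rule 2 does not apply)
  kegergem → kekerkem   [unconditioned shift]
  kekerkem (rule 4 does not apply)
  kekerkem → sesersem   [palatalisation]
  sesersem (rule 6 does not apply)
  giving Panik sesersem.
If borrowed from Yomekic 'kegergem' after the early changes, it would undergo only the recent ones:
  rule 4 (h-loss): no change (kegergem)
  rule 5 (palatalisation): kegergem → segergem
  rule 6 (palatalisation): no change (segergem)
  ⇒ as a loan: segergem
Panik 'segergem' matches the loan outcome 'segergem', not the inherited 'sesersem' — it skipped the early Panik changes, so it was borrowed from Yomekic.

borrowed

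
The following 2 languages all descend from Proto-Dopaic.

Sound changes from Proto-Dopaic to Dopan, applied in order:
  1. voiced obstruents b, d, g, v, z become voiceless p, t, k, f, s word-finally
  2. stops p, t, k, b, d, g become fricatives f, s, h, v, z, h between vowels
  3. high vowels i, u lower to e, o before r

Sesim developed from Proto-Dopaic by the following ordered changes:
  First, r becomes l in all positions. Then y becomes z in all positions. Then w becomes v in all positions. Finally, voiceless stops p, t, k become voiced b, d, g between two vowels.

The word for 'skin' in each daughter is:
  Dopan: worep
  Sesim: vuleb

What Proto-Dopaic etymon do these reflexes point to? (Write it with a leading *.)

*wureb

Position 3: Dopan has r, Sesim has l. Dopan preserves r here (none of its changes turn any other segment into r), so the proto-segment is *r.
Position 1: Dopan has w, Sesim has v. Dopan preserves w here (none of its changes turn any other segment into w), so the proto-segment is *w.
Position 2: Dopan has o, Sesim has u. Sesim preserves u here (none of its changes turn any other segment into u), so the proto-segment is *u.
This points to *wureb. Verify forward in each daughter:
Dopan: *wureb > wurep > worep  (by final devoicing, pre-rhotic lowering)
Sesim: *wureb
  wureb → wuleb   [unconditioned shift]
  wuleb (rule 2 does not apply)
  wuleb → vuleb   [unconditioned shift]
  vuleb (rule 4 does not apply)
  giving Sesim vuleb.
No other proto-form is consistent with every reflex, so the reconstruction is *wureb.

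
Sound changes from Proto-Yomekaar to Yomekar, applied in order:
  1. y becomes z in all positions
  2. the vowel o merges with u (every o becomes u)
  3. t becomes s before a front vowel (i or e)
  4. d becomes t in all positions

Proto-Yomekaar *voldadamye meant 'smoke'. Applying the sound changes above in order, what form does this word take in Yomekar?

vultatamze

Yomekar: start from *voldadamye.
  rule 1 (unconditioned shift): voldadamye → voldadamze
  rule 2 (vowel merger): voldadamze → vuldadamze
  rule 3: no change — vuldadamze
  rule 4 (unconditioned shift): vuldadamze → vultatamze
  ⇒ Yomekar vultatamze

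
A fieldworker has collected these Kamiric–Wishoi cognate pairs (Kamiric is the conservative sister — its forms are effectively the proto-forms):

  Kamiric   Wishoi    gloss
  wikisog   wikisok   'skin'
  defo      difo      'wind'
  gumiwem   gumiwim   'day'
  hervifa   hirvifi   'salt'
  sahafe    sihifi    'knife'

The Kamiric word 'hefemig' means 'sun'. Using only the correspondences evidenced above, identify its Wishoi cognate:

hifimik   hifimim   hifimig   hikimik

hifimik

defo ~ difo — Kamiric e corresponds to Wishoi i after a consonant, before a labial obstruent.
gumiwem ~ gumiwim — Kamiric e corresponds to Wishoi i after a consonant, before a nasal.
wikisog ~ wikisok — Kamiric g corresponds to Wishoi k word-finally.
Applying these to Kamiric 'hefemig':
  hefemig → hifemig   (e→i after a consonant, before a labial obstruent)
  hifemig → hifimig   (e→i after a consonant, before a nasal)
  hifimig → hifimik   (g→k word-finally)
So the Wishoi cognate is 'hifimik'.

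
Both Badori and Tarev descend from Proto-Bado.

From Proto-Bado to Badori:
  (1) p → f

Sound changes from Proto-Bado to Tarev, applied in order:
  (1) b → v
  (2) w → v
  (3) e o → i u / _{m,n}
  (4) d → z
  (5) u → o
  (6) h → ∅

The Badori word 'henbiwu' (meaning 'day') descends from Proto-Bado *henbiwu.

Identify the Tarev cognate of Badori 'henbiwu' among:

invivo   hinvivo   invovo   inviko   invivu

Tarev: start from *henbiwu.
  rule 1 (unconditioned shift): henbiwu → henviwu
  rule 2 (unconditioned shift): henviwu → henvivu
  rule 3 (pre-nasal raising): henvivu → hinvivu
  rule 4: no change — hinvivu
  rule 5 (vowel merger): hinvivu → hinvivo
  rule 6 (h-loss): hinvivo → invivo
  ⇒ Tarev invivo
Only 'invivo' matches the regular Tarev development of *henbiwu.

invivo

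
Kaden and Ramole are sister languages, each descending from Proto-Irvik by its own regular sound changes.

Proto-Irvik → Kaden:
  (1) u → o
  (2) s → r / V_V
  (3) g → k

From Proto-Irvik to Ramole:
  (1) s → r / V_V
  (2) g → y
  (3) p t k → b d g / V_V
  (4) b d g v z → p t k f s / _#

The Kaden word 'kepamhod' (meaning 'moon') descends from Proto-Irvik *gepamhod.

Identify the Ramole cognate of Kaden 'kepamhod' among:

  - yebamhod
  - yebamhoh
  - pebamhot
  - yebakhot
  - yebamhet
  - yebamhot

Ramole: *gepamhod
  gepamhod (rule 1 does not apply)
  gepamhod → yepamhod   [unconditioned shift]
  yepamhod → yebamhod   [intervocalic voicing]
  yebamhod → yebamhot   [final devoicing]
  giving Ramole yebamhot.
Among the options, 'yebamhot' alone shows every Ramole change applied in order.

yebamhot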